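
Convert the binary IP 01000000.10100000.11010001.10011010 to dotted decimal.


01000000 = 64
10100000 = 160
11010001 = 209
10011010 = 154
IP: 64.160.209.154


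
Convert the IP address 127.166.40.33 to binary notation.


127 = 01111111
166 = 10100110
40 = 00101000
33 = 00100001
Binary: 01111111.10100110.00101000.00100001


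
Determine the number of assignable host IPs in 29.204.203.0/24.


Host bits = 32 - 24 = 8
Total addresses = 2^8 = 256
Usable = total - 2 (network and broadcast)
Usable hosts: 254


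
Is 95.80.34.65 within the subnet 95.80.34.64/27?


Subnet network: 95.80.34.64
Test IP AND mask: 95.80.34.64
Yes, 95.80.34.65 is in 95.80.34.64/27


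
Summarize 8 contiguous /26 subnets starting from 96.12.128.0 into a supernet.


Original prefix: /26
Number of subnets: 8 = 2^3
New prefix = 26 - 3 = 23
Supernet: 96.12.128.0/23


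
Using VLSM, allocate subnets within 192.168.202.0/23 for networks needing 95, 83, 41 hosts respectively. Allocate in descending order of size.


95 hosts -> /25 (126 usable): 192.168.202.0/25
83 hosts -> /25 (126 usable): 192.168.202.128/25
41 hosts -> /26 (62 usable): 192.168.203.0/26
Allocation: 192.168.202.0/25 (95 hosts, 126 usable); 192.168.202.128/25 (83 hosts, 126 usable); 192.168.203.0/26 (41 hosts, 62 usable)


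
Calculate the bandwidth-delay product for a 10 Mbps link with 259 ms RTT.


BDP = bandwidth * RTT
= 10 Mbps * 259 ms
= 10 * 1e6 * 259 / 1000 bits
= 2590000 bits
= 323750 bytes
= 316.1621 KB
BDP = 2590000 bits (323750 bytes)


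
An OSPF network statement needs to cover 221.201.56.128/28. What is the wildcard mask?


Subnet mask: 255.255.255.240
Wildcard = 255.255.255.255 - subnet mask
255 - 255 = 0
255 - 255 = 0
255 - 255 = 0
255 - 240 = 15
Wildcard: 0.0.0.15


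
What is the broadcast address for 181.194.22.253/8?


Network: 181.0.0.0/8
Host bits = 24
Set all host bits to 1:
Broadcast: 181.255.255.255


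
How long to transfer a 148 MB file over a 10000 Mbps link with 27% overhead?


Effective throughput = 10000 * (1 - 27/100) = 7300 Mbps
File size in Mb = 148 * 8 = 1184 Mb
Time = 1184 / 7300
Time = 0.1622 seconds


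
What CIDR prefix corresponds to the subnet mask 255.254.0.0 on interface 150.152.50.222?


Binary: 11111111.11111110.00000000.00000000
Count leading 1s
Prefix: /15


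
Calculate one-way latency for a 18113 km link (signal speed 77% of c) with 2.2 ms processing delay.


Speed = 0.77 * 3e5 km/s = 231000 km/s
Propagation delay = 18113 / 231000 = 0.0784 s = 78.4113 ms
Processing delay = 2.2 ms
Total one-way latency = 80.6113 ms


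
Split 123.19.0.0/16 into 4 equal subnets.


New prefix = 16 + 2 = 18
Each subnet has 16384 addresses
  123.19.0.0/18
  123.19.64.0/18
  123.19.128.0/18
  123.19.192.0/18
Subnets: 123.19.0.0/18, 123.19.64.0/18, 123.19.128.0/18, 123.19.192.0/18


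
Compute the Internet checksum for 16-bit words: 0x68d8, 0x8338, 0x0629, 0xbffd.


Sum all words (with carry folding):
+ 0x68d8 = 0x68d8
+ 0x8338 = 0xec10
+ 0x0629 = 0xf239
+ 0xbffd = 0xb237
One's complement: ~0xb237
Checksum = 0x4dc8


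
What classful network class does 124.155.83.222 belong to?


First octet: 124
Binary: 01111100
0xxxxxxx -> Class A (1-126)
Class A, default mask 255.0.0.0 (/8)


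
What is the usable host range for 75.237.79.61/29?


Network: 75.237.79.56
Broadcast: 75.237.79.63
First usable = network + 1
Last usable = broadcast - 1
Range: 75.237.79.57 to 75.237.79.62


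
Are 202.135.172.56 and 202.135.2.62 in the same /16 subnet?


Mask: 255.255.0.0
202.135.172.56 AND mask = 202.135.0.0
202.135.2.62 AND mask = 202.135.0.0
Yes, same subnet (202.135.0.0)


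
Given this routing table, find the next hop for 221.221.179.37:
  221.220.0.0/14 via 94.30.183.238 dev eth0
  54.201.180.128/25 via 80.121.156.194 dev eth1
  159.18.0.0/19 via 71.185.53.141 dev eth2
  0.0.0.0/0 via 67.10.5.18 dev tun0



Longest prefix match for 221.221.179.37:
  /14 221.220.0.0: MATCH
  /25 54.201.180.128: no
  /19 159.18.0.0: no
  /0 0.0.0.0: MATCH
Selected: next-hop 94.30.183.238 via eth0 (matched /14)


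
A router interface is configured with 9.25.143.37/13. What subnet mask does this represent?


/13 means 13 network bits, 19 host bits
Binary: 11111111111110000000000000000000
Mask: 255.248.0.0


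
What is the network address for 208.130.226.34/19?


IP:   11010000.10000010.11100010.00100010
Mask: 11111111.11111111.11100000.00000000
AND operation:
Net:  11010000.10000010.11100000.00000000
Network: 208.130.224.0/19


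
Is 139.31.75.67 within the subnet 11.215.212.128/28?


Subnet network: 11.215.212.128
Test IP AND mask: 139.31.75.64
No, 139.31.75.67 is not in 11.215.212.128/28


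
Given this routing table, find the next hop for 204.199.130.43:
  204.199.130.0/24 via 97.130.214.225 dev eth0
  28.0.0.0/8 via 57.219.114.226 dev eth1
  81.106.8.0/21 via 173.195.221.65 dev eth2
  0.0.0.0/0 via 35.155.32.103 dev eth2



Longest prefix match for 204.199.130.43:
  /24 204.199.130.0: MATCH
  /8 28.0.0.0: no
  /21 81.106.8.0: no
  /0 0.0.0.0: MATCH
Selected: next-hop 97.130.214.225 via eth0 (matched /24)


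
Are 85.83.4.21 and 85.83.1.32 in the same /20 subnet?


Mask: 255.255.240.0
85.83.4.21 AND mask = 85.83.0.0
85.83.1.32 AND mask = 85.83.0.0
Yes, same subnet (85.83.0.0)


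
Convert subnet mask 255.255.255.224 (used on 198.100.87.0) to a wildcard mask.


Subnet mask: 255.255.255.224
Wildcard = 255.255.255.255 - subnet mask
255 - 255 = 0
255 - 255 = 0
255 - 255 = 0
255 - 224 = 31
Wildcard: 0.0.0.31


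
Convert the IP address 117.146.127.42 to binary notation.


117 = 01110101
146 = 10010010
127 = 01111111
42 = 00101010
Binary: 01110101.10010010.01111111.00101010


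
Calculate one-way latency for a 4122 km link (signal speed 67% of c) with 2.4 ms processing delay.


Speed = 0.67 * 3e5 km/s = 201000 km/s
Propagation delay = 4122 / 201000 = 0.0205 s = 20.5075 ms
Processing delay = 2.4 ms
Total one-way latency = 22.9075 ms


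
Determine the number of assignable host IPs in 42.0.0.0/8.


Host bits = 32 - 8 = 24
Total addresses = 2^24 = 16777216
Usable = total - 2 (network and broadcast)
Usable hosts: 16777214


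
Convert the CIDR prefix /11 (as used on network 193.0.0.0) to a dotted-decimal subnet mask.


/11 means 11 network bits, 21 host bits
Binary: 11111111111000000000000000000000
Mask: 255.224.0.0


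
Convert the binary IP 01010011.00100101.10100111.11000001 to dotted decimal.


01010011 = 83
00100101 = 37
10100111 = 167
11000001 = 193
IP: 83.37.167.193


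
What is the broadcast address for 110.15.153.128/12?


Network: 110.0.0.0/12
Host bits = 20
Set all host bits to 1:
Broadcast: 110.15.255.255


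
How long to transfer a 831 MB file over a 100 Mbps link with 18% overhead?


Effective throughput = 100 * (1 - 18/100) = 82 Mbps
File size in Mb = 831 * 8 = 6648 Mb
Time = 6648 / 82
Time = 81.0732 seconds


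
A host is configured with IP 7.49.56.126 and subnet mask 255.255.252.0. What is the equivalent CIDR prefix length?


Binary: 11111111.11111111.11111100.00000000
Count leading 1s
Prefix: /22


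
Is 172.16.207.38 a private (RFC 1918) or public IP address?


RFC 1918 private ranges:
  10.0.0.0/8 (10.0.0.0 - 10.255.255.255)
  172.16.0.0/12 (172.16.0.0 - 172.31.255.255)
  192.168.0.0/16 (192.168.0.0 - 192.168.255.255)
Private (in 172.16.0.0/12)


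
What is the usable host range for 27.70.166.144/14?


Network: 27.68.0.0
Broadcast: 27.71.255.255
First usable = network + 1
Last usable = broadcast - 1
Range: 27.68.0.1 to 27.71.255.254


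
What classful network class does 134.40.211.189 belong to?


First octet: 134
Binary: 10000110
10xxxxxx -> Class B (128-191)
Class B, default mask 255.255.0.0 (/16)


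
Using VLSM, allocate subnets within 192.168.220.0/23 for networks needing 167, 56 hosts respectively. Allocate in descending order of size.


167 hosts -> /24 (254 usable): 192.168.220.0/24
56 hosts -> /26 (62 usable): 192.168.221.0/26
Allocation: 192.168.220.0/24 (167 hosts, 254 usable); 192.168.221.0/26 (56 hosts, 62 usable)


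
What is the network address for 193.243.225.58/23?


IP:   11000001.11110011.11100001.00111010
Mask: 11111111.11111111.11111110.00000000
AND operation:
Net:  11000001.11110011.11100000.00000000
Network: 193.243.224.0/23


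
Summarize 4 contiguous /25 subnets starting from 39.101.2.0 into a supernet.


Original prefix: /25
Number of subnets: 4 = 2^2
New prefix = 25 - 2 = 23
Supernet: 39.101.2.0/23


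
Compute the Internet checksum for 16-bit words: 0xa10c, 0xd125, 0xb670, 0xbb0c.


Sum all words (with carry folding):
+ 0xa10c = 0xa10c
+ 0xd125 = 0x7232
+ 0xb670 = 0x28a3
+ 0xbb0c = 0xe3af
One's complement: ~0xe3af
Checksum = 0x1c50


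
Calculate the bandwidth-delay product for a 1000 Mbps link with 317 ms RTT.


BDP = bandwidth * RTT
= 1000 Mbps * 317 ms
= 1000 * 1e6 * 317 / 1000 bits
= 317000000 bits
= 39625000 bytes
= 38696.2891 KB
BDP = 317000000 bits (39625000 bytes)


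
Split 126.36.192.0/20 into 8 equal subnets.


New prefix = 20 + 3 = 23
Each subnet has 512 addresses
  126.36.192.0/23
  126.36.194.0/23
  126.36.196.0/23
  126.36.198.0/23
  126.36.200.0/23
  126.36.202.0/23
  126.36.204.0/23
  126.36.206.0/23
Subnets: 126.36.192.0/23, 126.36.194.0/23, 126.36.196.0/23, 126.36.198.0/23, 126.36.200.0/23, 126.36.202.0/23, 126.36.204.0/23, 126.36.206.0/23


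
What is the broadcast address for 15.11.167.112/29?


Network: 15.11.167.112/29
Host bits = 3
Set all host bits to 1:
Broadcast: 15.11.167.119


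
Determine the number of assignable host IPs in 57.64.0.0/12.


Host bits = 32 - 12 = 20
Total addresses = 2^20 = 1048576
Usable = total - 2 (network and broadcast)
Usable hosts: 1048574


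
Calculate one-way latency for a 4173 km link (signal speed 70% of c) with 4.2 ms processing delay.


Speed = 0.7 * 3e5 km/s = 210000 km/s
Propagation delay = 4173 / 210000 = 0.0199 s = 19.8714 ms
Processing delay = 4.2 ms
Total one-way latency = 24.0714 ms


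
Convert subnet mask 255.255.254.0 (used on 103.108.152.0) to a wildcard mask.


Subnet mask: 255.255.254.0
Wildcard = 255.255.255.255 - subnet mask
255 - 255 = 0
255 - 255 = 0
255 - 254 = 1
255 - 0 = 255
Wildcard: 0.0.1.255


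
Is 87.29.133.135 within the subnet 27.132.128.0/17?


Subnet network: 27.132.128.0
Test IP AND mask: 87.29.128.0
No, 87.29.133.135 is not in 27.132.128.0/17


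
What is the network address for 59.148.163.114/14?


IP:   00111011.10010100.10100011.01110010
Mask: 11111111.11111100.00000000.00000000
AND operation:
Net:  00111011.10010100.00000000.00000000
Network: 59.148.0.0/14


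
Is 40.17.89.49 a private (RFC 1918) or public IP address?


RFC 1918 private ranges:
  10.0.0.0/8 (10.0.0.0 - 10.255.255.255)
  172.16.0.0/12 (172.16.0.0 - 172.31.255.255)
  192.168.0.0/16 (192.168.0.0 - 192.168.255.255)
Public (not in any RFC 1918 range)


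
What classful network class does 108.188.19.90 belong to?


First octet: 108
Binary: 01101100
0xxxxxxx -> Class A (1-126)
Class A, default mask 255.0.0.0 (/8)


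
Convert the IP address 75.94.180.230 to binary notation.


75 = 01001011
94 = 01011110
180 = 10110100
230 = 11100110
Binary: 01001011.01011110.10110100.11100110


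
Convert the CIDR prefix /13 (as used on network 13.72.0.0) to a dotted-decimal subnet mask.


/13 means 13 network bits, 19 host bits
Binary: 11111111111110000000000000000000
Mask: 255.248.0.0


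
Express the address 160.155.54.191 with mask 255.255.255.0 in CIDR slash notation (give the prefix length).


Binary: 11111111.11111111.11111111.00000000
Count leading 1s
Prefix: /24


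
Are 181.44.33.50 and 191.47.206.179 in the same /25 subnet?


Mask: 255.255.255.128
181.44.33.50 AND mask = 181.44.33.0
191.47.206.179 AND mask = 191.47.206.128
No, different subnets (181.44.33.0 vs 191.47.206.128)


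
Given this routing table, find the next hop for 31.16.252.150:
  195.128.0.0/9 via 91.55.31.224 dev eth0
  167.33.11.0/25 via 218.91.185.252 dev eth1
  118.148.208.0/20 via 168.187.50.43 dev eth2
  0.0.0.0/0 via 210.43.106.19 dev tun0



Longest prefix match for 31.16.252.150:
  /9 195.128.0.0: no
  /25 167.33.11.0: no
  /20 118.148.208.0: no
  /0 0.0.0.0: MATCH
Selected: next-hop 210.43.106.19 via tun0 (matched /0)


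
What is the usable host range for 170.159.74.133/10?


Network: 170.128.0.0
Broadcast: 170.191.255.255
First usable = network + 1
Last usable = broadcast - 1
Range: 170.128.0.1 to 170.191.255.254


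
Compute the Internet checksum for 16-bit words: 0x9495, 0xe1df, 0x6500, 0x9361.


Sum all words (with carry folding):
+ 0x9495 = 0x9495
+ 0xe1df = 0x7675
+ 0x6500 = 0xdb75
+ 0x9361 = 0x6ed7
One's complement: ~0x6ed7
Checksum = 0x9128


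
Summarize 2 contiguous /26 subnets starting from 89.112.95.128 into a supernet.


Original prefix: /26
Number of subnets: 2 = 2^1
New prefix = 26 - 1 = 25
Supernet: 89.112.95.128/25


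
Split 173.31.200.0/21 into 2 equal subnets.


New prefix = 21 + 1 = 22
Each subnet has 1024 addresses
  173.31.200.0/22
  173.31.204.0/22
Subnets: 173.31.200.0/22, 173.31.204.0/22


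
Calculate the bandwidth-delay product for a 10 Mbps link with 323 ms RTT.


BDP = bandwidth * RTT
= 10 Mbps * 323 ms
= 10 * 1e6 * 323 / 1000 bits
= 3230000 bits
= 403750 bytes
= 394.2871 KB
BDP = 3230000 bits (403750 bytes)


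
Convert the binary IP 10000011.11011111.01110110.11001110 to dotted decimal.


10000011 = 131
11011111 = 223
01110110 = 118
11001110 = 206
IP: 131.223.118.206


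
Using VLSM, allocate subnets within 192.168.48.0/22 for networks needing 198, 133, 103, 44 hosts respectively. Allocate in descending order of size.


198 hosts -> /24 (254 usable): 192.168.48.0/24
133 hosts -> /24 (254 usable): 192.168.49.0/24
103 hosts -> /25 (126 usable): 192.168.50.0/25
44 hosts -> /26 (62 usable): 192.168.50.128/26
Allocation: 192.168.48.0/24 (198 hosts, 254 usable); 192.168.49.0/24 (133 hosts, 254 usable); 192.168.50.0/25 (103 hosts, 126 usable); 192.168.50.128/26 (44 hosts, 62 usable)


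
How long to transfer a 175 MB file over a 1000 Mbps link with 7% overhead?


Effective throughput = 1000 * (1 - 7/100) = 930.0 Mbps
File size in Mb = 175 * 8 = 1400 Mb
Time = 1400 / 930.0
Time = 1.5054 seconds


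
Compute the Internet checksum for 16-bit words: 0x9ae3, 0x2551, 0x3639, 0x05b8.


Sum all words (with carry folding):
+ 0x9ae3 = 0x9ae3
+ 0x2551 = 0xc034
+ 0x3639 = 0xf66d
+ 0x05b8 = 0xfc25
One's complement: ~0xfc25
Checksum = 0x03da


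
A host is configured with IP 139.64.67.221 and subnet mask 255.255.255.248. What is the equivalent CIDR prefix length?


Binary: 11111111.11111111.11111111.11111000
Count leading 1s
Prefix: /29


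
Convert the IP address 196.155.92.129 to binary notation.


196 = 11000100
155 = 10011011
92 = 01011100
129 = 10000001
Binary: 11000100.10011011.01011100.10000001


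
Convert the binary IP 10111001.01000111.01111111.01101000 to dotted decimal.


10111001 = 185
01000111 = 71
01111111 = 127
01101000 = 104
IP: 185.71.127.104


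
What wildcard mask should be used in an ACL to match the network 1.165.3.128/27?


Subnet mask: 255.255.255.224
Wildcard = 255.255.255.255 - subnet mask
255 - 255 = 0
255 - 255 = 0
255 - 255 = 0
255 - 224 = 31
Wildcard: 0.0.0.31


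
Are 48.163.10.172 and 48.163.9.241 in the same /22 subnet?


Mask: 255.255.252.0
48.163.10.172 AND mask = 48.163.8.0
48.163.9.241 AND mask = 48.163.8.0
Yes, same subnet (48.163.8.0)


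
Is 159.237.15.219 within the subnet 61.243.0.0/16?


Subnet network: 61.243.0.0
Test IP AND mask: 159.237.0.0
No, 159.237.15.219 is not in 61.243.0.0/16


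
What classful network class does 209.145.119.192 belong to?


First octet: 209
Binary: 11010001
110xxxxx -> Class C (192-223)
Class C, default mask 255.255.255.0 (/24)


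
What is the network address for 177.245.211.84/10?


IP:   10110001.11110101.11010011.01010100
Mask: 11111111.11000000.00000000.00000000
AND operation:
Net:  10110001.11000000.00000000.00000000
Network: 177.192.0.0/10


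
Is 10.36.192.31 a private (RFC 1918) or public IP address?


RFC 1918 private ranges:
  10.0.0.0/8 (10.0.0.0 - 10.255.255.255)
  172.16.0.0/12 (172.16.0.0 - 172.31.255.255)
  192.168.0.0/16 (192.168.0.0 - 192.168.255.255)
Private (in 10.0.0.0/8)


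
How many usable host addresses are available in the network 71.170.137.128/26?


Host bits = 32 - 26 = 6
Total addresses = 2^6 = 64
Usable = total - 2 (network and broadcast)
Usable hosts: 62


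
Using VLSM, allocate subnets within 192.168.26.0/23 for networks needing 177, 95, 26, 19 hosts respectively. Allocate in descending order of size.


177 hosts -> /24 (254 usable): 192.168.26.0/24
95 hosts -> /25 (126 usable): 192.168.27.0/25
26 hosts -> /27 (30 usable): 192.168.27.128/27
19 hosts -> /27 (30 usable): 192.168.27.160/27
Allocation: 192.168.26.0/24 (177 hosts, 254 usable); 192.168.27.0/25 (95 hosts, 126 usable); 192.168.27.128/27 (26 hosts, 30 usable); 192.168.27.160/27 (19 hosts, 30 usable)


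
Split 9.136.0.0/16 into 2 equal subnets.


New prefix = 16 + 1 = 17
Each subnet has 32768 addresses
  9.136.0.0/17
  9.136.128.0/17
Subnets: 9.136.0.0/17, 9.136.128.0/17


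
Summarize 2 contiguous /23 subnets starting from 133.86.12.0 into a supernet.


Original prefix: /23
Number of subnets: 2 = 2^1
New prefix = 23 - 1 = 22
Supernet: 133.86.12.0/22


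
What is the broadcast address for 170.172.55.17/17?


Network: 170.172.0.0/17
Host bits = 15
Set all host bits to 1:
Broadcast: 170.172.127.255


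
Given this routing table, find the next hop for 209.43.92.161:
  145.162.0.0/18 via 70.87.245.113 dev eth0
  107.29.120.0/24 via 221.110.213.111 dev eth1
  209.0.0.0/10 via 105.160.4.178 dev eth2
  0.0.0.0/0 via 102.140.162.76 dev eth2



Longest prefix match for 209.43.92.161:
  /18 145.162.0.0: no
  /24 107.29.120.0: no
  /10 209.0.0.0: MATCH
  /0 0.0.0.0: MATCH
Selected: next-hop 105.160.4.178 via eth2 (matched /10)


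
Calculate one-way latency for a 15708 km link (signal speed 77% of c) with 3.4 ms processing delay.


Speed = 0.77 * 3e5 km/s = 231000 km/s
Propagation delay = 15708 / 231000 = 0.068 s = 68 ms
Processing delay = 3.4 ms
Total one-way latency = 71.4 ms


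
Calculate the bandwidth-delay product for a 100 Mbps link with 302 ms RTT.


BDP = bandwidth * RTT
= 100 Mbps * 302 ms
= 100 * 1e6 * 302 / 1000 bits
= 30200000 bits
= 3775000 bytes
= 3686.5234 KB
BDP = 30200000 bits (3775000 bytes)


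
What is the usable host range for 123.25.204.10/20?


Network: 123.25.192.0
Broadcast: 123.25.207.255
First usable = network + 1
Last usable = broadcast - 1
Range: 123.25.192.1 to 123.25.207.254


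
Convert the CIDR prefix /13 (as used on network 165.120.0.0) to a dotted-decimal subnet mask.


/13 means 13 network bits, 19 host bits
Binary: 11111111111110000000000000000000
Mask: 255.248.0.0


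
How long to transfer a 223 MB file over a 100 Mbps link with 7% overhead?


Effective throughput = 100 * (1 - 7/100) = 93 Mbps
File size in Mb = 223 * 8 = 1784 Mb
Time = 1784 / 93
Time = 19.1828 seconds


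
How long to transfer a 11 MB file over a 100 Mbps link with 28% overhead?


Effective throughput = 100 * (1 - 28/100) = 72 Mbps
File size in Mb = 11 * 8 = 88 Mb
Time = 88 / 72
Time = 1.2222 seconds


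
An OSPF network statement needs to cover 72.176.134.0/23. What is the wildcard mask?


Subnet mask: 255.255.254.0
Wildcard = 255.255.255.255 - subnet mask
255 - 255 = 0
255 - 255 = 0
255 - 254 = 1
255 - 0 = 255
Wildcard: 0.0.1.255


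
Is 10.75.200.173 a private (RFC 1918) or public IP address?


RFC 1918 private ranges:
  10.0.0.0/8 (10.0.0.0 - 10.255.255.255)
  172.16.0.0/12 (172.16.0.0 - 172.31.255.255)
  192.168.0.0/16 (192.168.0.0 - 192.168.255.255)
Private (in 10.0.0.0/8)


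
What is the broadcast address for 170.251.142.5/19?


Network: 170.251.128.0/19
Host bits = 13
Set all host bits to 1:
Broadcast: 170.251.159.255


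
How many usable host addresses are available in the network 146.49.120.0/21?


Host bits = 32 - 21 = 11
Total addresses = 2^11 = 2048
Usable = total - 2 (network and broadcast)
Usable hosts: 2046


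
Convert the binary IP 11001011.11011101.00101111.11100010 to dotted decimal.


11001011 = 203
11011101 = 221
00101111 = 47
11100010 = 226
IP: 203.221.47.226


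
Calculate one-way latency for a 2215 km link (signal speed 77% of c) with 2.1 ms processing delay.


Speed = 0.77 * 3e5 km/s = 231000 km/s
Propagation delay = 2215 / 231000 = 0.0096 s = 9.5887 ms
Processing delay = 2.1 ms
Total one-way latency = 11.6887 ms


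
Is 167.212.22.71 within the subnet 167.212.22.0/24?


Subnet network: 167.212.22.0
Test IP AND mask: 167.212.22.0
Yes, 167.212.22.71 is in 167.212.22.0/24


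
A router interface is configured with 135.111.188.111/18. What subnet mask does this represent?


/18 means 18 network bits, 14 host bits
Binary: 11111111111111111100000000000000
Mask: 255.255.192.0


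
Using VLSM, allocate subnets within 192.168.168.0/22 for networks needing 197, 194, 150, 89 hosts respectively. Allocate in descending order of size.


197 hosts -> /24 (254 usable): 192.168.168.0/24
194 hosts -> /24 (254 usable): 192.168.169.0/24
150 hosts -> /24 (254 usable): 192.168.170.0/24
89 hosts -> /25 (126 usable): 192.168.171.0/25
Allocation: 192.168.168.0/24 (197 hosts, 254 usable); 192.168.169.0/24 (194 hosts, 254 usable); 192.168.170.0/24 (150 hosts, 254 usable); 192.168.171.0/25 (89 hosts, 126 usable)


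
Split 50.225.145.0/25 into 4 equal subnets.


New prefix = 25 + 2 = 27
Each subnet has 32 addresses
  50.225.145.0/27
  50.225.145.32/27
  50.225.145.64/27
  50.225.145.96/27
Subnets: 50.225.145.0/27, 50.225.145.32/27, 50.225.145.64/27, 50.225.145.96/27


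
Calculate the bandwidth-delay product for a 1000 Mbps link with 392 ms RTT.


BDP = bandwidth * RTT
= 1000 Mbps * 392 ms
= 1000 * 1e6 * 392 / 1000 bits
= 392000000 bits
= 49000000 bytes
= 47851.5625 KB
BDP = 392000000 bits (49000000 bytes)


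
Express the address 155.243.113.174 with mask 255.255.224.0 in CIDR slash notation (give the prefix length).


Binary: 11111111.11111111.11100000.00000000
Count leading 1s
Prefix: /19


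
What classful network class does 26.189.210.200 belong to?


First octet: 26
Binary: 00011010
0xxxxxxx -> Class A (1-126)
Class A, default mask 255.0.0.0 (/8)


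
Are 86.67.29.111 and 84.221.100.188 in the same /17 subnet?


Mask: 255.255.128.0
86.67.29.111 AND mask = 86.67.0.0
84.221.100.188 AND mask = 84.221.0.0
No, different subnets (86.67.0.0 vs 84.221.0.0)


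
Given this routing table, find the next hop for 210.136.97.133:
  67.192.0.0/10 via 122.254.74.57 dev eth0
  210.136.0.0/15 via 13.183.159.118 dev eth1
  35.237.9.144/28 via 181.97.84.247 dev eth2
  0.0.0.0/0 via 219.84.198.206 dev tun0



Longest prefix match for 210.136.97.133:
  /10 67.192.0.0: no
  /15 210.136.0.0: MATCH
  /28 35.237.9.144: no
  /0 0.0.0.0: MATCH
Selected: next-hop 13.183.159.118 via eth1 (matched /15)


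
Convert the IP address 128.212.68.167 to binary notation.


128 = 10000000
212 = 11010100
68 = 01000100
167 = 10100111
Binary: 10000000.11010100.01000100.10100111


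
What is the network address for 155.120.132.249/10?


IP:   10011011.01111000.10000100.11111001
Mask: 11111111.11000000.00000000.00000000
AND operation:
Net:  10011011.01000000.00000000.00000000
Network: 155.64.0.0/10


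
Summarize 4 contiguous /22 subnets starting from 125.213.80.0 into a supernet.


Original prefix: /22
Number of subnets: 4 = 2^2
New prefix = 22 - 2 = 20
Supernet: 125.213.80.0/20


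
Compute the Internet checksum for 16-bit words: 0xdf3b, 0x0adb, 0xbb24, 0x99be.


Sum all words (with carry folding):
+ 0xdf3b = 0xdf3b
+ 0x0adb = 0xea16
+ 0xbb24 = 0xa53b
+ 0x99be = 0x3efa
One's complement: ~0x3efa
Checksum = 0xc105


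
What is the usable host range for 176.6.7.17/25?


Network: 176.6.7.0
Broadcast: 176.6.7.127
First usable = network + 1
Last usable = broadcast - 1
Range: 176.6.7.1 to 176.6.7.126


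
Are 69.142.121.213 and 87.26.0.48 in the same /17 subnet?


Mask: 255.255.128.0
69.142.121.213 AND mask = 69.142.0.0
87.26.0.48 AND mask = 87.26.0.0
No, different subnets (69.142.0.0 vs 87.26.0.0)


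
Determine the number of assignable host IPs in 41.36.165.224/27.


Host bits = 32 - 27 = 5
Total addresses = 2^5 = 32
Usable = total - 2 (network and broadcast)
Usable hosts: 30


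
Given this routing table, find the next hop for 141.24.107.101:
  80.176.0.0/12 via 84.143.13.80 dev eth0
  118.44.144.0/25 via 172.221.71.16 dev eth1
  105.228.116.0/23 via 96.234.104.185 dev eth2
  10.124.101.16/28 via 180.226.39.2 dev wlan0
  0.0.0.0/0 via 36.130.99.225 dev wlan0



Longest prefix match for 141.24.107.101:
  /12 80.176.0.0: no
  /25 118.44.144.0: no
  /23 105.228.116.0: no
  /28 10.124.101.16: no
  /0 0.0.0.0: MATCH
Selected: next-hop 36.130.99.225 via wlan0 (matched /0)


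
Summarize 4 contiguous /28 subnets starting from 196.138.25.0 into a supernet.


Original prefix: /28
Number of subnets: 4 = 2^2
New prefix = 28 - 2 = 26
Supernet: 196.138.25.0/26


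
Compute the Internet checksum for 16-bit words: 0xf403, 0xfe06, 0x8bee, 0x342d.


Sum all words (with carry folding):
+ 0xf403 = 0xf403
+ 0xfe06 = 0xf20a
+ 0x8bee = 0x7df9
+ 0x342d = 0xb226
One's complement: ~0xb226
Checksum = 0x4dd9


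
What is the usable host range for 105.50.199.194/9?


Network: 105.0.0.0
Broadcast: 105.127.255.255
First usable = network + 1
Last usable = broadcast - 1
Range: 105.0.0.1 to 105.127.255.254


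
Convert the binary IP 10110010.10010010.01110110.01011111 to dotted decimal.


10110010 = 178
10010010 = 146
01110110 = 118
01011111 = 95
IP: 178.146.118.95


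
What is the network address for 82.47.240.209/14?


IP:   01010010.00101111.11110000.11010001
Mask: 11111111.11111100.00000000.00000000
AND operation:
Net:  01010010.00101100.00000000.00000000
Network: 82.44.0.0/14


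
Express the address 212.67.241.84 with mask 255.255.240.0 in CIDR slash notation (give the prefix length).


Binary: 11111111.11111111.11110000.00000000
Count leading 1s
Prefix: /20


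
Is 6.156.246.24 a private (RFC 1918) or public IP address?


RFC 1918 private ranges:
  10.0.0.0/8 (10.0.0.0 - 10.255.255.255)
  172.16.0.0/12 (172.16.0.0 - 172.31.255.255)
  192.168.0.0/16 (192.168.0.0 - 192.168.255.255)
Public (not in any RFC 1918 range)


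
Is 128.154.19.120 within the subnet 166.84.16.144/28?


Subnet network: 166.84.16.144
Test IP AND mask: 128.154.19.112
No, 128.154.19.120 is not in 166.84.16.144/28


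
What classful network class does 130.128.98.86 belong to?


First octet: 130
Binary: 10000010
10xxxxxx -> Class B (128-191)
Class B, default mask 255.255.0.0 (/16)


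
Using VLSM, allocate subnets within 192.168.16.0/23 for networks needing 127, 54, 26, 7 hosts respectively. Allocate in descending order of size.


127 hosts -> /24 (254 usable): 192.168.16.0/24
54 hosts -> /26 (62 usable): 192.168.17.0/26
26 hosts -> /27 (30 usable): 192.168.17.64/27
7 hosts -> /28 (14 usable): 192.168.17.96/28
Allocation: 192.168.16.0/24 (127 hosts, 254 usable); 192.168.17.0/26 (54 hosts, 62 usable); 192.168.17.64/27 (26 hosts, 30 usable); 192.168.17.96/28 (7 hosts, 14 usable)


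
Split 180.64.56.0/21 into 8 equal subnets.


New prefix = 21 + 3 = 24
Each subnet has 256 addresses
  180.64.56.0/24
  180.64.57.0/24
  180.64.58.0/24
  180.64.59.0/24
  180.64.60.0/24
  180.64.61.0/24
  180.64.62.0/24
  180.64.63.0/24
Subnets: 180.64.56.0/24, 180.64.57.0/24, 180.64.58.0/24, 180.64.59.0/24, 180.64.60.0/24, 180.64.61.0/24, 180.64.62.0/24, 180.64.63.0/24


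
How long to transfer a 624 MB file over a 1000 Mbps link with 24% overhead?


Effective throughput = 1000 * (1 - 24/100) = 760 Mbps
File size in Mb = 624 * 8 = 4992 Mb
Time = 4992 / 760
Time = 6.5684 seconds


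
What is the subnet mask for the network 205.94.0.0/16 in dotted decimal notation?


/16 means 16 network bits, 16 host bits
Binary: 11111111111111110000000000000000
Mask: 255.255.0.0


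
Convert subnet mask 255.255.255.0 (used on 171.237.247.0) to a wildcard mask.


Subnet mask: 255.255.255.0
Wildcard = 255.255.255.255 - subnet mask
255 - 255 = 0
255 - 255 = 0
255 - 255 = 0
255 - 0 = 255
Wildcard: 0.0.0.255


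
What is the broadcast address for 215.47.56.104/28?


Network: 215.47.56.96/28
Host bits = 4
Set all host bits to 1:
Broadcast: 215.47.56.111


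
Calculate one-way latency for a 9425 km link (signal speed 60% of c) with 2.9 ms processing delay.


Speed = 0.6 * 3e5 km/s = 180000 km/s
Propagation delay = 9425 / 180000 = 0.0524 s = 52.3611 ms
Processing delay = 2.9 ms
Total one-way latency = 55.2611 ms


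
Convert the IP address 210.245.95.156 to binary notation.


210 = 11010010
245 = 11110101
95 = 01011111
156 = 10011100
Binary: 11010010.11110101.01011111.10011100


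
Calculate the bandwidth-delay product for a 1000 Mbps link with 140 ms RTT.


BDP = bandwidth * RTT
= 1000 Mbps * 140 ms
= 1000 * 1e6 * 140 / 1000 bits
= 140000000 bits
= 17500000 bytes
= 17089.8438 KB
BDP = 140000000 bits (17500000 bytes)


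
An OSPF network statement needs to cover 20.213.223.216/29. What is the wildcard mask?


Subnet mask: 255.255.255.248
Wildcard = 255.255.255.255 - subnet mask
255 - 255 = 0
255 - 255 = 0
255 - 255 = 0
255 - 248 = 7
Wildcard: 0.0.0.7


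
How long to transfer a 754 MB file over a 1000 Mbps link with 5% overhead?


Effective throughput = 1000 * (1 - 5/100) = 950 Mbps
File size in Mb = 754 * 8 = 6032 Mb
Time = 6032 / 950
Time = 6.3495 seconds


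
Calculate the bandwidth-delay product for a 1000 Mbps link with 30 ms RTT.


BDP = bandwidth * RTT
= 1000 Mbps * 30 ms
= 1000 * 1e6 * 30 / 1000 bits
= 30000000 bits
= 3750000 bytes
= 3662.1094 KB
BDP = 30000000 bits (3750000 bytes)


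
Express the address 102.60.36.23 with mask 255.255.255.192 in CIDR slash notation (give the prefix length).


Binary: 11111111.11111111.11111111.11000000
Count leading 1s
Prefix: /26


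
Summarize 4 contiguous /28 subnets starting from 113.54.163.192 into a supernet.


Original prefix: /28
Number of subnets: 4 = 2^2
New prefix = 28 - 2 = 26
Supernet: 113.54.163.192/26


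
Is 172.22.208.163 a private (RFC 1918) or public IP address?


RFC 1918 private ranges:
  10.0.0.0/8 (10.0.0.0 - 10.255.255.255)
  172.16.0.0/12 (172.16.0.0 - 172.31.255.255)
  192.168.0.0/16 (192.168.0.0 - 192.168.255.255)
Private (in 172.16.0.0/12)


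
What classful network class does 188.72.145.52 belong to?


First octet: 188
Binary: 10111100
10xxxxxx -> Class B (128-191)
Class B, default mask 255.255.0.0 (/16)


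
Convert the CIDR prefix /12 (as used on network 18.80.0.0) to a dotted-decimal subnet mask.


/12 means 12 network bits, 20 host bits
Binary: 11111111111100000000000000000000
Mask: 255.240.0.0


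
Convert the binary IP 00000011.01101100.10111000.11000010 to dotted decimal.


00000011 = 3
01101100 = 108
10111000 = 184
11000010 = 194
IP: 3.108.184.194


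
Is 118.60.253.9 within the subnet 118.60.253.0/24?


Subnet network: 118.60.253.0
Test IP AND mask: 118.60.253.0
Yes, 118.60.253.9 is in 118.60.253.0/24


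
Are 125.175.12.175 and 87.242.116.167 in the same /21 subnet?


Mask: 255.255.248.0
125.175.12.175 AND mask = 125.175.8.0
87.242.116.167 AND mask = 87.242.112.0
No, different subnets (125.175.8.0 vs 87.242.112.0)


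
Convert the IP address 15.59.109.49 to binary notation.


15 = 00001111
59 = 00111011
109 = 01101101
49 = 00110001
Binary: 00001111.00111011.01101101.00110001


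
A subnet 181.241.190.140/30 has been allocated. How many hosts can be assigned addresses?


Host bits = 32 - 30 = 2
Total addresses = 2^2 = 4
Usable = total - 2 (network and broadcast)
Usable hosts: 2


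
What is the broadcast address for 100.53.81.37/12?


Network: 100.48.0.0/12
Host bits = 20
Set all host bits to 1:
Broadcast: 100.63.255.255


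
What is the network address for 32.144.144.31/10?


IP:   00100000.10010000.10010000.00011111
Mask: 11111111.11000000.00000000.00000000
AND operation:
Net:  00100000.10000000.00000000.00000000
Network: 32.128.0.0/10


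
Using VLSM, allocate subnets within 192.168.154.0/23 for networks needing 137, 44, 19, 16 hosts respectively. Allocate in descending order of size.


137 hosts -> /24 (254 usable): 192.168.154.0/24
44 hosts -> /26 (62 usable): 192.168.155.0/26
19 hosts -> /27 (30 usable): 192.168.155.64/27
16 hosts -> /27 (30 usable): 192.168.155.96/27
Allocation: 192.168.154.0/24 (137 hosts, 254 usable); 192.168.155.0/26 (44 hosts, 62 usable); 192.168.155.64/27 (19 hosts, 30 usable); 192.168.155.96/27 (16 hosts, 30 usable)


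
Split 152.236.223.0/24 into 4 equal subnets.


New prefix = 24 + 2 = 26
Each subnet has 64 addresses
  152.236.223.0/26
  152.236.223.64/26
  152.236.223.128/26
  152.236.223.192/26
Subnets: 152.236.223.0/26, 152.236.223.64/26, 152.236.223.128/26, 152.236.223.192/26


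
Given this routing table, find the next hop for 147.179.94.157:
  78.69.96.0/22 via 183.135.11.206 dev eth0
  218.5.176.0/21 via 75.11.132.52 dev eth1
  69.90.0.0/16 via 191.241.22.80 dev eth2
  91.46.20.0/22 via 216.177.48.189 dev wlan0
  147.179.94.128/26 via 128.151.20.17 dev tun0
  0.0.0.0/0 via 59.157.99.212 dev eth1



Longest prefix match for 147.179.94.157:
  /22 78.69.96.0: no
  /21 218.5.176.0: no
  /16 69.90.0.0: no
  /22 91.46.20.0: no
  /26 147.179.94.128: MATCH
  /0 0.0.0.0: MATCH
Selected: next-hop 128.151.20.17 via tun0 (matched /26)


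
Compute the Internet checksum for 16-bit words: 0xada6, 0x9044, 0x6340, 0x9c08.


Sum all words (with carry folding):
+ 0xada6 = 0xada6
+ 0x9044 = 0x3deb
+ 0x6340 = 0xa12b
+ 0x9c08 = 0x3d34
One's complement: ~0x3d34
Checksum = 0xc2cb


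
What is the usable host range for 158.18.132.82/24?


Network: 158.18.132.0
Broadcast: 158.18.132.255
First usable = network + 1
Last usable = broadcast - 1
Range: 158.18.132.1 to 158.18.132.254


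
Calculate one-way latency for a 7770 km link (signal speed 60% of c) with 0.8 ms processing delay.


Speed = 0.6 * 3e5 km/s = 180000 km/s
Propagation delay = 7770 / 180000 = 0.0432 s = 43.1667 ms
Processing delay = 0.8 ms
Total one-way latency = 43.9667 ms


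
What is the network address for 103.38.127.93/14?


IP:   01100111.00100110.01111111.01011101
Mask: 11111111.11111100.00000000.00000000
AND operation:
Net:  01100111.00100100.00000000.00000000
Network: 103.36.0.0/14


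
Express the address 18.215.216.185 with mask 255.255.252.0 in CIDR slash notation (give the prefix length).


Binary: 11111111.11111111.11111100.00000000
Count leading 1s
Prefix: /22


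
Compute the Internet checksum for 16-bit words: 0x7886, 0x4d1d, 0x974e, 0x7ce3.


Sum all words (with carry folding):
+ 0x7886 = 0x7886
+ 0x4d1d = 0xc5a3
+ 0x974e = 0x5cf2
+ 0x7ce3 = 0xd9d5
One's complement: ~0xd9d5
Checksum = 0x262a


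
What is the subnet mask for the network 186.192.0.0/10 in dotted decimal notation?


/10 means 10 network bits, 22 host bits
Binary: 11111111110000000000000000000000
Mask: 255.192.0.0


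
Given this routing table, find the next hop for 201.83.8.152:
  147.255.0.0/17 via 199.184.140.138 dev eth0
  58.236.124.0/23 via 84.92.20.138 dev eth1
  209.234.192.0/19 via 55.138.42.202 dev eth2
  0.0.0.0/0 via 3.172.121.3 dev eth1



Longest prefix match for 201.83.8.152:
  /17 147.255.0.0: no
  /23 58.236.124.0: no
  /19 209.234.192.0: no
  /0 0.0.0.0: MATCH
Selected: next-hop 3.172.121.3 via eth1 (matched /0)


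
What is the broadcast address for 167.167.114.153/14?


Network: 167.164.0.0/14
Host bits = 18
Set all host bits to 1:
Broadcast: 167.167.255.255


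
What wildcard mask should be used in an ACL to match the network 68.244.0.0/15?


Subnet mask: 255.254.0.0
Wildcard = 255.255.255.255 - subnet mask
255 - 255 = 0
255 - 254 = 1
255 - 0 = 255
255 - 0 = 255
Wildcard: 0.1.255.255


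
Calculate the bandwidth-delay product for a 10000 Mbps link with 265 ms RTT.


BDP = bandwidth * RTT
= 10000 Mbps * 265 ms
= 10000 * 1e6 * 265 / 1000 bits
= 2650000000 bits
= 331250000 bytes
= 323486.3281 KB
BDP = 2650000000 bits (331250000 bytes)


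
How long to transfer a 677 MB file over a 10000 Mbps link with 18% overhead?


Effective throughput = 10000 * (1 - 18/100) = 8200 Mbps
File size in Mb = 677 * 8 = 5416 Mb
Time = 5416 / 8200
Time = 0.6605 seconds


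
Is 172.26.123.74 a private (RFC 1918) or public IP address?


RFC 1918 private ranges:
  10.0.0.0/8 (10.0.0.0 - 10.255.255.255)
  172.16.0.0/12 (172.16.0.0 - 172.31.255.255)
  192.168.0.0/16 (192.168.0.0 - 192.168.255.255)
Private (in 172.16.0.0/12)


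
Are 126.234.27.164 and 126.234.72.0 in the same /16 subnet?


Mask: 255.255.0.0
126.234.27.164 AND mask = 126.234.0.0
126.234.72.0 AND mask = 126.234.0.0
Yes, same subnet (126.234.0.0)


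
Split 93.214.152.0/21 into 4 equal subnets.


New prefix = 21 + 2 = 23
Each subnet has 512 addresses
  93.214.152.0/23
  93.214.154.0/23
  93.214.156.0/23
  93.214.158.0/23
Subnets: 93.214.152.0/23, 93.214.154.0/23, 93.214.156.0/23, 93.214.158.0/23


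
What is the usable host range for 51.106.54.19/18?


Network: 51.106.0.0
Broadcast: 51.106.63.255
First usable = network + 1
Last usable = broadcast - 1
Range: 51.106.0.1 to 51.106.63.254


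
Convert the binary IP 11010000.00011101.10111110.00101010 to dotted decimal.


11010000 = 208
00011101 = 29
10111110 = 190
00101010 = 42
IP: 208.29.190.42


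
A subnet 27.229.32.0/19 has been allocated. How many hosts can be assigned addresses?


Host bits = 32 - 19 = 13
Total addresses = 2^13 = 8192
Usable = total - 2 (network and broadcast)
Usable hosts: 8190


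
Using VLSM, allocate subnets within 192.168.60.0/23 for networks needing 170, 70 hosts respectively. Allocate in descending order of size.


170 hosts -> /24 (254 usable): 192.168.60.0/24
70 hosts -> /25 (126 usable): 192.168.61.0/25
Allocation: 192.168.60.0/24 (170 hosts, 254 usable); 192.168.61.0/25 (70 hosts, 126 usable)


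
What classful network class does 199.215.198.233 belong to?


First octet: 199
Binary: 11000111
110xxxxx -> Class C (192-223)
Class C, default mask 255.255.255.0 (/24)


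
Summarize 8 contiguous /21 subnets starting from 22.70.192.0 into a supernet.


Original prefix: /21
Number of subnets: 8 = 2^3
New prefix = 21 - 3 = 18
Supernet: 22.70.192.0/18


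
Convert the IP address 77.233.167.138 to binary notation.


77 = 01001101
233 = 11101001
167 = 10100111
138 = 10001010
Binary: 01001101.11101001.10100111.10001010


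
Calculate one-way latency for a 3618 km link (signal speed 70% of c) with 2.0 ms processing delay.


Speed = 0.7 * 3e5 km/s = 210000 km/s
Propagation delay = 3618 / 210000 = 0.0172 s = 17.2286 ms
Processing delay = 2.0 ms
Total one-way latency = 19.2286 ms


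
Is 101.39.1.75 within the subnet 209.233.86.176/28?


Subnet network: 209.233.86.176
Test IP AND mask: 101.39.1.64
No, 101.39.1.75 is not in 209.233.86.176/28


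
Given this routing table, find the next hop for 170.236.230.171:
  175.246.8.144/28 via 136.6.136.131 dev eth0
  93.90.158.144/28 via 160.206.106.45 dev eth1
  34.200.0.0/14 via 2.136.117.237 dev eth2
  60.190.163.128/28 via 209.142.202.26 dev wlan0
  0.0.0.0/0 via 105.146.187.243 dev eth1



Longest prefix match for 170.236.230.171:
  /28 175.246.8.144: no
  /28 93.90.158.144: no
  /14 34.200.0.0: no
  /28 60.190.163.128: no
  /0 0.0.0.0: MATCH
Selected: next-hop 105.146.187.243 via eth1 (matched /0)


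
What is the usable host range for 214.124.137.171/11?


Network: 214.96.0.0
Broadcast: 214.127.255.255
First usable = network + 1
Last usable = broadcast - 1
Range: 214.96.0.1 to 214.127.255.254
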